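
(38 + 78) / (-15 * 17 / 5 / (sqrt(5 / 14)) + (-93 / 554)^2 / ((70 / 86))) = -45510546840395840 * sqrt(70) / 280125216343704477 - 51491720864080 / 93375072114568159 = -1.36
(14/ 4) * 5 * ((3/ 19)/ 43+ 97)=1386910/ 817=1697.56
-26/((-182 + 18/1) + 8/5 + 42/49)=455/2827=0.16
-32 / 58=-16 / 29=-0.55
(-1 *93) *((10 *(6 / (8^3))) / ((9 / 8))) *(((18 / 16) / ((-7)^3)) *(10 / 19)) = 6975 / 417088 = 0.02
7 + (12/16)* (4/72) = 169/24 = 7.04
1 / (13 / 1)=1 / 13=0.08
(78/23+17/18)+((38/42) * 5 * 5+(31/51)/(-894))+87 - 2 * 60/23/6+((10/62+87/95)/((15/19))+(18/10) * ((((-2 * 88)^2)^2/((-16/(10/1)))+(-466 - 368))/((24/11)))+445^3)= -4626607721533371503/11377982700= -406628120.60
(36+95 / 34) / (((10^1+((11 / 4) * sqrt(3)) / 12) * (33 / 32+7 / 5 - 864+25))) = -270131200 / 58160178031+18571520 * sqrt(3) / 174480534093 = -0.00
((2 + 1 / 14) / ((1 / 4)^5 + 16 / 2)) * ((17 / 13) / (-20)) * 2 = -126208 / 3727815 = -0.03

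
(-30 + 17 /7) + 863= 5848 /7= 835.43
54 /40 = 27 /20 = 1.35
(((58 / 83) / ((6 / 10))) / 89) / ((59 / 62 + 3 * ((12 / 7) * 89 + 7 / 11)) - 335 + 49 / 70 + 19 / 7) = 3461150 / 34116571407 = 0.00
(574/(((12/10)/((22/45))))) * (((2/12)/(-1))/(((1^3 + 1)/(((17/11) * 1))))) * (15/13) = -34.75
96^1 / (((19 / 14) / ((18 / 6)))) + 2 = 4070 / 19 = 214.21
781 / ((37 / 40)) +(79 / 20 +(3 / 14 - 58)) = 790.49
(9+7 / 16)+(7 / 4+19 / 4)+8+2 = 415 / 16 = 25.94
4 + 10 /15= 14 /3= 4.67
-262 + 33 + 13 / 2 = -445 / 2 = -222.50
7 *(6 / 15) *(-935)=-2618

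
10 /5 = 2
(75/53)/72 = 25/1272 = 0.02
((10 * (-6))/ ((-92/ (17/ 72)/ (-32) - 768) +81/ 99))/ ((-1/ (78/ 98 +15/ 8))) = -978945/ 4612076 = -0.21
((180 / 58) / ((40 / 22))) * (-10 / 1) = -495 / 29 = -17.07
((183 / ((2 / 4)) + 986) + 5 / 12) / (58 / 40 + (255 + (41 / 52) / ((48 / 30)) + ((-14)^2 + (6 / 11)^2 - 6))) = 1021128680 / 337684323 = 3.02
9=9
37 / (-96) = -37 / 96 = -0.39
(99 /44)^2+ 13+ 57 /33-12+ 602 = 107323 /176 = 609.79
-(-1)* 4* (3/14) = 6/7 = 0.86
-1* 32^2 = -1024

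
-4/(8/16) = -8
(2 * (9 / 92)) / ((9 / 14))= 7 / 23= 0.30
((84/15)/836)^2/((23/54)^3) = 7715736/13286668175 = 0.00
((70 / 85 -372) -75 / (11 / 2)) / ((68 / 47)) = -845530 / 3179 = -265.97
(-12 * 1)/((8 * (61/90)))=-135/61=-2.21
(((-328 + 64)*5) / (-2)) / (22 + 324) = 330 / 173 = 1.91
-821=-821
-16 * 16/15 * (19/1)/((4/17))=-20672/15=-1378.13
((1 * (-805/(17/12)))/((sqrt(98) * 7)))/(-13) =690 * sqrt(2)/1547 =0.63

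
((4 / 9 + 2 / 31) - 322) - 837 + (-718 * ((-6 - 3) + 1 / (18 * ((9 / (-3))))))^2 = 947537733820 / 22599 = 41928303.63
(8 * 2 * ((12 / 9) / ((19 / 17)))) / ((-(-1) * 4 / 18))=1632 / 19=85.89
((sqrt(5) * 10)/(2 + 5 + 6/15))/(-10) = -5 * sqrt(5)/37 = -0.30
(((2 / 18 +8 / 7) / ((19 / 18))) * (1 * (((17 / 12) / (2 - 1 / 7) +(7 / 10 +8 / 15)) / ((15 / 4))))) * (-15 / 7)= -82002 / 60515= -1.36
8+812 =820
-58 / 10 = -29 / 5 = -5.80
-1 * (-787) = 787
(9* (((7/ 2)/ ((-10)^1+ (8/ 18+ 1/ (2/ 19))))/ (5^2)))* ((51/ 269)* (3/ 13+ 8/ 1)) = -3094119/ 87425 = -35.39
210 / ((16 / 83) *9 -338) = -1743 / 2791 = -0.62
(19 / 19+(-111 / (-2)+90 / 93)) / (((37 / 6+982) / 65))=3.78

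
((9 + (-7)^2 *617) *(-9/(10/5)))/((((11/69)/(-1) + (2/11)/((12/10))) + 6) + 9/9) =-34430517/1769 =-19463.27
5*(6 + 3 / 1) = 45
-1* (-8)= 8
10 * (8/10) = 8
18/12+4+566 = 1143/2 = 571.50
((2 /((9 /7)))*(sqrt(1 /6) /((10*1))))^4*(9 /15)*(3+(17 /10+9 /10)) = 16807 /307546875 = 0.00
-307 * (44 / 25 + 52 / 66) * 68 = -43881352 / 825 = -53189.52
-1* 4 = -4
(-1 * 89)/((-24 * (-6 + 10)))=89/96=0.93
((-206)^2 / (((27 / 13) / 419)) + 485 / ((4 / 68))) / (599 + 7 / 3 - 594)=231371507 / 198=1168542.96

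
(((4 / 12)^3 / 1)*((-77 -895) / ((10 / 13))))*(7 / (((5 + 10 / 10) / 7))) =-1911 / 5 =-382.20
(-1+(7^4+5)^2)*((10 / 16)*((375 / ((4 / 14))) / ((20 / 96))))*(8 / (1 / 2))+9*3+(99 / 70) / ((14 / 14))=364696605028.41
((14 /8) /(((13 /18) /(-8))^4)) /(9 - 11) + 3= -376148301 /28561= -13170.00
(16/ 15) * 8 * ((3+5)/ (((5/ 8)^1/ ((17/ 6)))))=69632/ 225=309.48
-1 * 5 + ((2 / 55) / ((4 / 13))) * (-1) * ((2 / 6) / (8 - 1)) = -11563 / 2310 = -5.01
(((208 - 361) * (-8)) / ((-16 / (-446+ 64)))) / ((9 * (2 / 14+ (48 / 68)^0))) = 22729 / 8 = 2841.12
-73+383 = 310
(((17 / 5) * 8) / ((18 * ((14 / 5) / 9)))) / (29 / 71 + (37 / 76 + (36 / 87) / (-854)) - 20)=-0.25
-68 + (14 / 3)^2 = -416 / 9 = -46.22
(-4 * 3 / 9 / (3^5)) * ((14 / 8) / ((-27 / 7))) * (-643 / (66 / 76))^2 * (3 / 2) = 14626998722 / 7144929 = 2047.19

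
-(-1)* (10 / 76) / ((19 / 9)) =45 / 722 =0.06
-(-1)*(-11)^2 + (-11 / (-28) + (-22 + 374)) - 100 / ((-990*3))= 3937015 / 8316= 473.43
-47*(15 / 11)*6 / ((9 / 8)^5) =-15400960 / 72171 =-213.40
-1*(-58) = 58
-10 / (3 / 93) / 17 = -310 / 17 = -18.24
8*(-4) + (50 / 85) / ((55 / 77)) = -530 / 17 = -31.18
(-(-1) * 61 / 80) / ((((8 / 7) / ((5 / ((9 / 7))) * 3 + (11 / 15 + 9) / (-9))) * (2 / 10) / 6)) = 610183 / 2880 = 211.87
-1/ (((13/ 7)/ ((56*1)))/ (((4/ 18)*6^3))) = -1447.38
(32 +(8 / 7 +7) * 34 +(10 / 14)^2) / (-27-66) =-163 / 49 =-3.33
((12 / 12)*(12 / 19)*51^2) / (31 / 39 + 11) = 139.28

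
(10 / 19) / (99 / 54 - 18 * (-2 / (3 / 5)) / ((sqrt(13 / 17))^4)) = 10140 / 2012081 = 0.01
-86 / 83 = -1.04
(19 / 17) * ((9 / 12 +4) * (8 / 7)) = 722 / 119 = 6.07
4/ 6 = 2/ 3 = 0.67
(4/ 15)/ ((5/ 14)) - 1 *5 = -319/ 75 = -4.25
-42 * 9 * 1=-378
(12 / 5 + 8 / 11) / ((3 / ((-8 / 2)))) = -688 / 165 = -4.17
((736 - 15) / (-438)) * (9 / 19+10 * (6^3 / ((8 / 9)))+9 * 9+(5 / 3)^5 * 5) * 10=-42400.30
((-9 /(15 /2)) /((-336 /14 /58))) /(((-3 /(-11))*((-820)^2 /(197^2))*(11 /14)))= 7878227 /10086000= 0.78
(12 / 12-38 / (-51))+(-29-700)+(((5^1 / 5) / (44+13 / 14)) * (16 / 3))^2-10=-2625144224 / 3560769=-737.24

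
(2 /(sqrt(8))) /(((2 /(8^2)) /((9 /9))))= 16 * sqrt(2)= 22.63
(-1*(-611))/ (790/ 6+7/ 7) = 1833/ 398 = 4.61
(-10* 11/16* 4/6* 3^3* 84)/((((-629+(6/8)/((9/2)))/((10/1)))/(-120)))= -972000/49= -19836.73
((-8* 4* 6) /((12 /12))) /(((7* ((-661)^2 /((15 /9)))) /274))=-87680 /3058447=-0.03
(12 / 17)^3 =1728 / 4913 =0.35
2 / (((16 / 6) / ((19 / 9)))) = 19 / 12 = 1.58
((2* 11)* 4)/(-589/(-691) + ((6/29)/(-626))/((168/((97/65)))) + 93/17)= 13.92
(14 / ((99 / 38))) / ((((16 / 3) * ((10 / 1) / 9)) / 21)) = 8379 / 440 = 19.04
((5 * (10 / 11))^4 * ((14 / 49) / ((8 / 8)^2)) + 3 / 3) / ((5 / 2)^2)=50409948 / 2562175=19.67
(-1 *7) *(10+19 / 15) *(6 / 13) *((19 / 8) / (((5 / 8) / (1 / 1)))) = -3458 / 25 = -138.32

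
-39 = -39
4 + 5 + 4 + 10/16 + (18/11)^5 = 25.36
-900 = -900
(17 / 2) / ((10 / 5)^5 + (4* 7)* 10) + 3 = 1889 / 624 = 3.03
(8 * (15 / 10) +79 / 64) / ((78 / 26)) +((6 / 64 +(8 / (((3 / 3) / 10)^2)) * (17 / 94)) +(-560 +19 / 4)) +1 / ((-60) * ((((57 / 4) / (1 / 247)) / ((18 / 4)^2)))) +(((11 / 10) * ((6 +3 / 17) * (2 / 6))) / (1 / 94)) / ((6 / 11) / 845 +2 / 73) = 123039772521189139 / 17123861951040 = 7185.28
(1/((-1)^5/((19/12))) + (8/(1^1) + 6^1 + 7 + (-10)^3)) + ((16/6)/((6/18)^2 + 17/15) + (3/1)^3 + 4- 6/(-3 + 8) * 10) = -959.44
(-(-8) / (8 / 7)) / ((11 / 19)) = 133 / 11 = 12.09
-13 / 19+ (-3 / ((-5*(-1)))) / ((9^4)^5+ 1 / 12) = -9482979058064404465529 / 13859738623324898833235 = -0.68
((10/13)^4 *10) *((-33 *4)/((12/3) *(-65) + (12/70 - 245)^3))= 565950000000/17970970529528549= 0.00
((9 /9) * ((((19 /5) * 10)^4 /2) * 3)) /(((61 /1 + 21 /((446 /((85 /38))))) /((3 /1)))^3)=411097443155357723136 /1110689024768091397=370.13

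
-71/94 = -0.76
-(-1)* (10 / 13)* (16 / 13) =160 / 169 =0.95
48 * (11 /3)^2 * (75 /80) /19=605 /19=31.84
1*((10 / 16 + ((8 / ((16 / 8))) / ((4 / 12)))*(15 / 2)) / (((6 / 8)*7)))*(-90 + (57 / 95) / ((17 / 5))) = -369025 / 238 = -1550.53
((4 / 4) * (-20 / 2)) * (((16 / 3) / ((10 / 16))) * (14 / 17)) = -3584 / 51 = -70.27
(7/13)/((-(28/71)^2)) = -5041/1456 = -3.46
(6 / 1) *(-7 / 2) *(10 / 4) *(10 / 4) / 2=-525 / 8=-65.62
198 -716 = -518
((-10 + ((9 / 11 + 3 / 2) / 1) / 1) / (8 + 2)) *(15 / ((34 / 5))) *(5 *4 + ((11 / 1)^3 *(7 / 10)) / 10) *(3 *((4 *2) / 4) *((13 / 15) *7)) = -522132429 / 74800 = -6980.38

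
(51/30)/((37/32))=272/185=1.47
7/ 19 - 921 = -17492/ 19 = -920.63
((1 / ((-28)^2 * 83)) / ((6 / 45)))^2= 225 / 16937460736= 0.00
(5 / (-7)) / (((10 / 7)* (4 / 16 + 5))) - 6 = -128 / 21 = -6.10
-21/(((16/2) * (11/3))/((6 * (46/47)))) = -4347/1034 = -4.20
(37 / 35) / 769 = 37 / 26915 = 0.00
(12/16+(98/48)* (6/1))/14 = 13/14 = 0.93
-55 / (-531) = 55 / 531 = 0.10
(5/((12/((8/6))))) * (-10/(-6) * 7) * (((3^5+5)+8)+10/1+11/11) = 15575/9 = 1730.56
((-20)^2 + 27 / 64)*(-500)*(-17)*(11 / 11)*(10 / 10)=54457375 / 16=3403585.94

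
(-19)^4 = 130321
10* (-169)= -1690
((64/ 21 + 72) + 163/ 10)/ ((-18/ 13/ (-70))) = 249379/ 54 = 4618.13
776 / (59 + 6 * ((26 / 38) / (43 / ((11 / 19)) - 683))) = 13.15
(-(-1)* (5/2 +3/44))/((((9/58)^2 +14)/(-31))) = -2946023/518947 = -5.68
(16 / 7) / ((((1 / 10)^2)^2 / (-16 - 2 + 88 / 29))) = -9920000 / 29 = -342068.97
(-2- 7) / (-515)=0.02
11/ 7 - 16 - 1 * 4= -129/ 7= -18.43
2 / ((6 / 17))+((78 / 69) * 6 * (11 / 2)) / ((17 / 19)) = 47.36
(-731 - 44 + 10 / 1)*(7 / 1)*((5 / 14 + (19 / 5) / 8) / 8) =-35649 / 64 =-557.02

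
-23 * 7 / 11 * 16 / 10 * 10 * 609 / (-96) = 32683 / 22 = 1485.59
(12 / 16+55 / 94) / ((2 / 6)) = 753 / 188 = 4.01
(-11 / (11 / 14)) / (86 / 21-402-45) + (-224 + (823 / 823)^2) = -2073829 / 9301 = -222.97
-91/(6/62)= -940.33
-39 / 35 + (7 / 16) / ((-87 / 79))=-73643 / 48720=-1.51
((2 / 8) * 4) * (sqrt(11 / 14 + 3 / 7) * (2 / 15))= sqrt(238) / 105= 0.15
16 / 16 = 1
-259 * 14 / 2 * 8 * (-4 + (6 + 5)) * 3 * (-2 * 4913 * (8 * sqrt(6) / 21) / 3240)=142516304 * sqrt(6) / 405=861956.11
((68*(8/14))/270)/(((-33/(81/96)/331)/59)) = -331993/4620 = -71.86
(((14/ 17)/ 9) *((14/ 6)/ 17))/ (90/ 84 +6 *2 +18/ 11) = 15092/ 17673795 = 0.00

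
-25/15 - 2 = -11/3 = -3.67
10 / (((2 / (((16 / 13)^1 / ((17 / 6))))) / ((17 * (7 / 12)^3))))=1715 / 234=7.33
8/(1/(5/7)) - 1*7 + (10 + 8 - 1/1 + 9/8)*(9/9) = 943/56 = 16.84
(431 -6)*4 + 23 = 1723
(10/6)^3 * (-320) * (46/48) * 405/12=-143750/3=-47916.67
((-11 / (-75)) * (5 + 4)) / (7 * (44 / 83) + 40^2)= 2739 / 3327700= 0.00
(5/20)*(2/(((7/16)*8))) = 1/7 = 0.14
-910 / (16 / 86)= -19565 / 4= -4891.25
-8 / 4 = -2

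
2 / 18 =1 / 9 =0.11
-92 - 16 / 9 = -844 / 9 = -93.78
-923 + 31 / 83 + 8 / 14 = -535714 / 581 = -922.06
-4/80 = -1/20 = -0.05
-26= -26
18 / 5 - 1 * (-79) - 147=-64.40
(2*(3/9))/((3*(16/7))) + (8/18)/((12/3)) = 5/24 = 0.21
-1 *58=-58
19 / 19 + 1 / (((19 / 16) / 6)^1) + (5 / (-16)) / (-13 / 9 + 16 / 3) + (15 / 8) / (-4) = 23423 / 4256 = 5.50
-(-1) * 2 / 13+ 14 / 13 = 16 / 13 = 1.23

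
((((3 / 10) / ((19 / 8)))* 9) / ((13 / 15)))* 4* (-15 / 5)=-3888 / 247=-15.74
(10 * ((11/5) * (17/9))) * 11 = 4114/9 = 457.11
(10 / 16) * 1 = 5 / 8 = 0.62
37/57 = 0.65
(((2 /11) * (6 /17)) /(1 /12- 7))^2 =20736 /240901441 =0.00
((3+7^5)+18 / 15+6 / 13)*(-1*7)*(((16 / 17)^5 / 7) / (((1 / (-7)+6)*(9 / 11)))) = -88229665570816 / 34055270145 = -2590.78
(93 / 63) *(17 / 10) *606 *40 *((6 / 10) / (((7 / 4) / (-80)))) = -81756672 / 49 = -1668503.51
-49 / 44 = -1.11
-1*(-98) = 98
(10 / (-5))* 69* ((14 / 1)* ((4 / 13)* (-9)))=69552 / 13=5350.15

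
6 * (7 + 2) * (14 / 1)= 756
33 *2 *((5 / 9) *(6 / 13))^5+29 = 874367257 / 30074733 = 29.07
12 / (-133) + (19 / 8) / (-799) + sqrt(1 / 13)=-79231 / 850136 + sqrt(13) / 13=0.18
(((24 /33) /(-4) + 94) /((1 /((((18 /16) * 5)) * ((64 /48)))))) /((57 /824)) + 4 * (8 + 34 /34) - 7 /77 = 2133425 /209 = 10207.78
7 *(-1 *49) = -343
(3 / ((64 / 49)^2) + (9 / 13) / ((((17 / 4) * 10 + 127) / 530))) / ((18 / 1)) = 2622943 / 12034048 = 0.22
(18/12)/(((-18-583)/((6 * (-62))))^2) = 207576/361201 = 0.57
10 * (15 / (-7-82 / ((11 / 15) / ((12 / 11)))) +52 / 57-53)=-464406380 / 889599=-522.04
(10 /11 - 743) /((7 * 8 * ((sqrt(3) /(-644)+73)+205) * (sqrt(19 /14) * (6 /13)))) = -2801089914 * sqrt(266) /515304885953 - 62583 * sqrt(798) /2061219543812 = -0.09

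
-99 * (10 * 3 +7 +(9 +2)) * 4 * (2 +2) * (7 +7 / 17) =-9580032 / 17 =-563531.29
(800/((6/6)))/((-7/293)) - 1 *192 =-235744/7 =-33677.71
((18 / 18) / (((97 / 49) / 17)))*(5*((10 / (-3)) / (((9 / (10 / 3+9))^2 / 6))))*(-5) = 570188500 / 70713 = 8063.42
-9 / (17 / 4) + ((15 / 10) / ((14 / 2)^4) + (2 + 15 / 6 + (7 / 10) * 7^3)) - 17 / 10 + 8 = 50772874 / 204085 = 248.78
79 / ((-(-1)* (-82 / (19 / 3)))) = -1501 / 246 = -6.10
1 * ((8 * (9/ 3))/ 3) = 8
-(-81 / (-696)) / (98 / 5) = -135 / 22736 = -0.01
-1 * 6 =-6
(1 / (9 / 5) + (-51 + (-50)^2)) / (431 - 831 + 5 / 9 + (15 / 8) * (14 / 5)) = -88184 / 14191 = -6.21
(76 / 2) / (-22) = -19 / 11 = -1.73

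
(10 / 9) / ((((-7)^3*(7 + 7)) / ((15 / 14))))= -25 / 100842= -0.00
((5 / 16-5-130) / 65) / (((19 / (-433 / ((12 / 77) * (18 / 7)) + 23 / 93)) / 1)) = 3117569971 / 26462592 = 117.81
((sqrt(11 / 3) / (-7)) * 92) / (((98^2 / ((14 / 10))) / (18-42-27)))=391 * sqrt(33) / 12005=0.19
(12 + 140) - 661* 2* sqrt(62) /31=152 - 1322* sqrt(62) /31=-183.79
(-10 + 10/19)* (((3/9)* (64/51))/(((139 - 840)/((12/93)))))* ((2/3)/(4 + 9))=10240/273745407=0.00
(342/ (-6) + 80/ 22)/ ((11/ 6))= -29.11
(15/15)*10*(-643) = -6430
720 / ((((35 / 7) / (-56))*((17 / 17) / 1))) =-8064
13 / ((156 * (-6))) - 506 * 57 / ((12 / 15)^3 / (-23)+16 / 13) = -808477783 / 33876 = -23865.80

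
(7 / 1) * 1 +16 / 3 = 37 / 3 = 12.33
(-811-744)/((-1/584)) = 908120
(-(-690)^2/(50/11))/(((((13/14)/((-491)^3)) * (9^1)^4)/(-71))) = -1369333438700612/9477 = -144490180299.74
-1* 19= -19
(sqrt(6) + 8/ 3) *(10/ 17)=10 *sqrt(6)/ 17 + 80/ 51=3.01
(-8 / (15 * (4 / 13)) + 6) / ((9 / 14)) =6.64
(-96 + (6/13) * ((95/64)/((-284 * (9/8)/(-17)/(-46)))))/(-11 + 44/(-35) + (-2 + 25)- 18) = 75730795/5626608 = 13.46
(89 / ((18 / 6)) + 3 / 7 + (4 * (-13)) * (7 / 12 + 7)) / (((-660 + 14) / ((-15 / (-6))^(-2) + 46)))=4413473 / 169575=26.03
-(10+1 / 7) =-71 / 7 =-10.14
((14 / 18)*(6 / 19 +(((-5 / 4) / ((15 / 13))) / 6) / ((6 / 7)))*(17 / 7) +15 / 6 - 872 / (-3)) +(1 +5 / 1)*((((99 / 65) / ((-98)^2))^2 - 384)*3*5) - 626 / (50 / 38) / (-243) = -20550210580030942117 / 599749142756400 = -34264.68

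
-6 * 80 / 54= -8.89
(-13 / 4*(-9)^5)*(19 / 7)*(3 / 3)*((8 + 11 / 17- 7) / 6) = 142991.21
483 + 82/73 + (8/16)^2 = 141437/292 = 484.37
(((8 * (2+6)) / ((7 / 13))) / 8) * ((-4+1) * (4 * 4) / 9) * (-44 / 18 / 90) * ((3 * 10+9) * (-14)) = -475904 / 405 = -1175.07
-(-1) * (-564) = -564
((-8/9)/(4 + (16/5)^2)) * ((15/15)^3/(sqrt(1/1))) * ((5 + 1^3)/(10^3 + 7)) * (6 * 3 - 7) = -1100/268869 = -0.00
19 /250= 0.08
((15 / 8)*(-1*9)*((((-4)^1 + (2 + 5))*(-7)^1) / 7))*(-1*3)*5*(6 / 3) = -6075 / 4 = -1518.75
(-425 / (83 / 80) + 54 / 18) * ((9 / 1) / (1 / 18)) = -5467662 / 83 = -65875.45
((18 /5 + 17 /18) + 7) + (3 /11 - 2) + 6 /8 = 20923 /1980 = 10.57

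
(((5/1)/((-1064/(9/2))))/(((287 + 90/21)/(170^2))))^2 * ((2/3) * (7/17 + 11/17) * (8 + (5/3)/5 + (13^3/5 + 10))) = 4269289528125/3001730162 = 1422.28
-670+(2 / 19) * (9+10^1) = -668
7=7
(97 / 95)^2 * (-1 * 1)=-9409 / 9025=-1.04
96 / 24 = 4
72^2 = 5184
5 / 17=0.29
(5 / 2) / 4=5 / 8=0.62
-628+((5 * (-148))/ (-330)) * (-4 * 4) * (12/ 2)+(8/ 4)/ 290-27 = -1388074/ 1595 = -870.27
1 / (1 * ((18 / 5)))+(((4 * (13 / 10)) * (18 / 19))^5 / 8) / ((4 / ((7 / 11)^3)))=4383070856562401 / 185382437006250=23.64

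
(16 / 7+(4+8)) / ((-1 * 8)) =-25 / 14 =-1.79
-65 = -65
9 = 9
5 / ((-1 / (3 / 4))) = -15 / 4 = -3.75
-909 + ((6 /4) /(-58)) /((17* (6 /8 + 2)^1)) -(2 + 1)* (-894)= 1773.00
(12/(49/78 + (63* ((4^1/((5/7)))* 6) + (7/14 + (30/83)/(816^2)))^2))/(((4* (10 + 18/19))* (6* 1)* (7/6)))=397700008012800/45541462698608594336521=0.00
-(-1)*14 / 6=7 / 3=2.33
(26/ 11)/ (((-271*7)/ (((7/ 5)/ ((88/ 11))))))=-13/ 59620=-0.00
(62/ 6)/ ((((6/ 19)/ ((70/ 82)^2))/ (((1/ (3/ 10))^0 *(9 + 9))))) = 429.22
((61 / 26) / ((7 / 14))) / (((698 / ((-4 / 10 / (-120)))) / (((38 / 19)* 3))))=61 / 453700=0.00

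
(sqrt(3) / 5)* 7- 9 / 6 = -3 / 2+7* sqrt(3) / 5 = 0.92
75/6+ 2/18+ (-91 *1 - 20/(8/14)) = -2041/18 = -113.39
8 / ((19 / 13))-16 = -200 / 19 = -10.53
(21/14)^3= 27/8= 3.38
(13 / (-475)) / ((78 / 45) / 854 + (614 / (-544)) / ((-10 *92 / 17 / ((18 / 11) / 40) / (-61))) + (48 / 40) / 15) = -2157163008 / 2363362291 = -0.91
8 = 8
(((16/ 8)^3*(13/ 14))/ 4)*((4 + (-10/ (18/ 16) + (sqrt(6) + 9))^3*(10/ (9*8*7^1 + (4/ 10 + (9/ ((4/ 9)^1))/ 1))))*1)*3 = 24.07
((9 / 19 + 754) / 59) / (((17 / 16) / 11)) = 2522960 / 19057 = 132.39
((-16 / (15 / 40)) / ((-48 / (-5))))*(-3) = 40 / 3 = 13.33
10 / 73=0.14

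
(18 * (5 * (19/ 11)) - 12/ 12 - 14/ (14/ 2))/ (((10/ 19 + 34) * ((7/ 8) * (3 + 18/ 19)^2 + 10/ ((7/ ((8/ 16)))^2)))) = 563624607/ 1746808690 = 0.32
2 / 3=0.67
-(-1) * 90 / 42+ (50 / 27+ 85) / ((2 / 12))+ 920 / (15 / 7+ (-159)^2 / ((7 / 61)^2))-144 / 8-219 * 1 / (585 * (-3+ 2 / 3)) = 32449281805172 / 64203256845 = 505.41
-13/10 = -1.30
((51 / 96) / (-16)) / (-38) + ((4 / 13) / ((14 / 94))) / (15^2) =4005803 / 398361600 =0.01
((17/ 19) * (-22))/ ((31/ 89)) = -33286/ 589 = -56.51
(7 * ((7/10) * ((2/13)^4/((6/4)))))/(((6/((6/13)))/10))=1568/1113879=0.00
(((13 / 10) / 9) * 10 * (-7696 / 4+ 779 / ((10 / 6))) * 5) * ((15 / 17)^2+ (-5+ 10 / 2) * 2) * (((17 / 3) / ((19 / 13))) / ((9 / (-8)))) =246165400 / 8721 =28226.74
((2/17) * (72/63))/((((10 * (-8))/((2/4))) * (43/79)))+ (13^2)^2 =1461466291/51170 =28561.00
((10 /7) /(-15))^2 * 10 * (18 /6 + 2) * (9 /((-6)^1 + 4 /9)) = -0.73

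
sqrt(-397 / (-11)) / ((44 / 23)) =23 * sqrt(4367) / 484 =3.14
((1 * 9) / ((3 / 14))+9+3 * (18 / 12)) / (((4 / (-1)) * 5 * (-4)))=111 / 160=0.69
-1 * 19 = -19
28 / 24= 7 / 6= 1.17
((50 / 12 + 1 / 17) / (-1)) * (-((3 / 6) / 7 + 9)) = 54737 / 1428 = 38.33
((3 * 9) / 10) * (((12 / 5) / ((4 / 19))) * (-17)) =-26163 / 50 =-523.26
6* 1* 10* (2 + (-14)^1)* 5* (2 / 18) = -400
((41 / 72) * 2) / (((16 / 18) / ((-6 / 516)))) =-41 / 2752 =-0.01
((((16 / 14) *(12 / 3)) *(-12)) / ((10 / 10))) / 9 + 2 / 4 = -235 / 42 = -5.60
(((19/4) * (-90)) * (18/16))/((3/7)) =-17955/16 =-1122.19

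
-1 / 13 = -0.08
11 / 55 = 1 / 5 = 0.20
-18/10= -9/5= -1.80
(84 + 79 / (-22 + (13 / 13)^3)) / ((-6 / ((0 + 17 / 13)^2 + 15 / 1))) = -2379220 / 10647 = -223.46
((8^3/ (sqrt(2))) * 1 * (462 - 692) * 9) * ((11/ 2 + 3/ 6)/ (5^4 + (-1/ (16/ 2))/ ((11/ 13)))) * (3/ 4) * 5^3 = -8743680000 * sqrt(2)/ 18329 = -674637.51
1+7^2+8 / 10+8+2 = 304 / 5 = 60.80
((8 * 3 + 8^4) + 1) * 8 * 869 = 28649192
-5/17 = -0.29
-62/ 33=-1.88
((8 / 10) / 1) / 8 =1 / 10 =0.10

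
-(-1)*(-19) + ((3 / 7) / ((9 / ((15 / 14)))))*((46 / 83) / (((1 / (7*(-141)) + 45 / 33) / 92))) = -73450693 / 4297657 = -17.09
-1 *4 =-4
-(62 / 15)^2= -3844 / 225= -17.08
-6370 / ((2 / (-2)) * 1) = 6370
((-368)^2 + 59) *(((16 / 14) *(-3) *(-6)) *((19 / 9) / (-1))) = -41186832 / 7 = -5883833.14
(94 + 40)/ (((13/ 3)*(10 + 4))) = 201/ 91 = 2.21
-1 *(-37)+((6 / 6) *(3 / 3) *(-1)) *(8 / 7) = 251 / 7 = 35.86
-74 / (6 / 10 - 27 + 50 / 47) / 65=1739 / 38701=0.04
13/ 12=1.08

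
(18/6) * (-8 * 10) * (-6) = 1440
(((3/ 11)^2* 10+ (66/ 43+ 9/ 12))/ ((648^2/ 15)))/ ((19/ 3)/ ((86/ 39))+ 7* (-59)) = -105055/ 398236113792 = -0.00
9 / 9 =1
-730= -730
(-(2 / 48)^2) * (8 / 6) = -0.00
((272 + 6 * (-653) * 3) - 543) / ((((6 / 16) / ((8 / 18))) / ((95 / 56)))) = -24177.25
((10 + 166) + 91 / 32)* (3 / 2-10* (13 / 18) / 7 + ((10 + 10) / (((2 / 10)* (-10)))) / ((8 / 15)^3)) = -11705.27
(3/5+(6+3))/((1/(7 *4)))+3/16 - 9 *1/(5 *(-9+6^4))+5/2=3105801/11440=271.49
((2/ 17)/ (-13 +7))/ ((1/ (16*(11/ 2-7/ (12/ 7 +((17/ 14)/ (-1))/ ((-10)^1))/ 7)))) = -6792/ 4369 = -1.55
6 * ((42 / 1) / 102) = 42 / 17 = 2.47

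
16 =16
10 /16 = 5 /8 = 0.62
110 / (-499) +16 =7874 / 499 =15.78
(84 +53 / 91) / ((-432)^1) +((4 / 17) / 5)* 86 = 3.85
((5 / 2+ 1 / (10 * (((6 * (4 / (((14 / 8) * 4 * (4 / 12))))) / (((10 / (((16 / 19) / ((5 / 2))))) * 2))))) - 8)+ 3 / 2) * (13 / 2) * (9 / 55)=-51259 / 14080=-3.64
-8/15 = -0.53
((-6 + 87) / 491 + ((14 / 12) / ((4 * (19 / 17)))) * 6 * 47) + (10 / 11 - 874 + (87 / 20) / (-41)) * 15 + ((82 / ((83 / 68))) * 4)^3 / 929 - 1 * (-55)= 35396053942910169007 / 4469836337035234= 7918.87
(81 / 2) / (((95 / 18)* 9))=0.85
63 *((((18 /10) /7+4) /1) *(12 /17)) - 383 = -193.68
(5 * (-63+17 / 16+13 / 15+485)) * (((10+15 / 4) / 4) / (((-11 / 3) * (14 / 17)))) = -8648155 / 3584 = -2412.99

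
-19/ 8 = -2.38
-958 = -958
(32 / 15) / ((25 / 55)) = 352 / 75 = 4.69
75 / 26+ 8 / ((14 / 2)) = 733 / 182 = 4.03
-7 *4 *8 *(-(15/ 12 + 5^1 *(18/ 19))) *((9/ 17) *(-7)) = -1605240/ 323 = -4969.78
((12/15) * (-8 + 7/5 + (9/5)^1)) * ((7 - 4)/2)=-144/25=-5.76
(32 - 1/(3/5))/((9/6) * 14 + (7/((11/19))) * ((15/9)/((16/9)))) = 2288/2439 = 0.94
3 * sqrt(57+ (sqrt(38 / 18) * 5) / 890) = sqrt(534 * sqrt(19)+ 16253892) / 178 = 22.65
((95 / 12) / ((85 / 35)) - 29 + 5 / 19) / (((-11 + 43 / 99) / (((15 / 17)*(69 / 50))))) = 674554419 / 229743440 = 2.94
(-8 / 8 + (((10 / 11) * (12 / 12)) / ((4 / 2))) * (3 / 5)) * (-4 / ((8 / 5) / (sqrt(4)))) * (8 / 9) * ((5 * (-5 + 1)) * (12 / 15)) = -51.72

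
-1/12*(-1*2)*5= 5/6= 0.83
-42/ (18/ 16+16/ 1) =-336/ 137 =-2.45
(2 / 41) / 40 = 1 / 820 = 0.00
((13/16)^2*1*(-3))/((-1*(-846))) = -169/72192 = -0.00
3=3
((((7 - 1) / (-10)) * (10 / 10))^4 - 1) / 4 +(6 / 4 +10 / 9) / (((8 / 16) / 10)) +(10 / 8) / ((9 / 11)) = 133831 / 2500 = 53.53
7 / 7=1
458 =458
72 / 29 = 2.48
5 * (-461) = -2305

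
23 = 23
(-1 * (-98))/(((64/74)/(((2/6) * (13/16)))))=23569/768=30.69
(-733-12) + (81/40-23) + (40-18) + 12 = -29279/40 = -731.98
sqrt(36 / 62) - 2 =-2+3 *sqrt(62) / 31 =-1.24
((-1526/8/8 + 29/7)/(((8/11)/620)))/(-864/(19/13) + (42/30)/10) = 3573978375/125768608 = 28.42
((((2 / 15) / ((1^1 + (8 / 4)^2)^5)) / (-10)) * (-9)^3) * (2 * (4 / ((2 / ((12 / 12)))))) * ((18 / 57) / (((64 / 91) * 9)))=0.00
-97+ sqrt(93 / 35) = -97+ sqrt(3255) / 35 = -95.37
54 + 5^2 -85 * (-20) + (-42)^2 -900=2643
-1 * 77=-77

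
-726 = -726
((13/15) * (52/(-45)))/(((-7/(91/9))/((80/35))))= 3.31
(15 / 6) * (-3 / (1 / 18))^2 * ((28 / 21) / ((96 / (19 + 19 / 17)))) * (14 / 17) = 484785 / 289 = 1677.46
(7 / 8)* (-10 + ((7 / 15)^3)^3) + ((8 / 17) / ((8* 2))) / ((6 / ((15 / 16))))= -365750147819261 / 41826375000000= -8.74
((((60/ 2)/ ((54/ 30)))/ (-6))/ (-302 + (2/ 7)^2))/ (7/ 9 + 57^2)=1225/ 432694912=0.00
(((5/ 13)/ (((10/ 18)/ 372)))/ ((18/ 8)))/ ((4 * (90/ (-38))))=-2356/ 195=-12.08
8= 8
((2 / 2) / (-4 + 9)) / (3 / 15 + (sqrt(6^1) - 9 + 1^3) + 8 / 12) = -321 / 10099 - 45*sqrt(6) / 10099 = -0.04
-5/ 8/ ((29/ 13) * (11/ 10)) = -325/ 1276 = -0.25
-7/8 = -0.88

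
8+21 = 29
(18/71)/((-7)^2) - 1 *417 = -1450725/3479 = -416.99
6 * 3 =18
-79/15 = -5.27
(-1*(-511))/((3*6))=511/18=28.39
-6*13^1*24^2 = -44928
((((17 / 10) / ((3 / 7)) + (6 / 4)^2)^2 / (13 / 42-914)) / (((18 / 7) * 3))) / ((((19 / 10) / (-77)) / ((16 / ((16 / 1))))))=524933717 / 2362365000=0.22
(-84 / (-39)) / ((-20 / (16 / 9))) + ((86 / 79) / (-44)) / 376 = -73215811 / 382290480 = -0.19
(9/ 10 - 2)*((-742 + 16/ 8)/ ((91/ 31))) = 25234/ 91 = 277.30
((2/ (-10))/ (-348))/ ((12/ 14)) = 7/ 10440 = 0.00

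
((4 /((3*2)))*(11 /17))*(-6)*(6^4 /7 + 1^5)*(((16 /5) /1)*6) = -5503872 /595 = -9250.21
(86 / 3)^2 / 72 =1849 / 162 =11.41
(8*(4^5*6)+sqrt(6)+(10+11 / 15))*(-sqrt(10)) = sqrt(10)*(-737441 / 15-sqrt(6)) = -155473.96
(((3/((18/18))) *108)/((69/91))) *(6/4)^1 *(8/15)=39312/115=341.84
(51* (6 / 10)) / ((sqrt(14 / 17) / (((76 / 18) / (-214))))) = -323* sqrt(238) / 7490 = -0.67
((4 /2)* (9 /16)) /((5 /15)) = 27 /8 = 3.38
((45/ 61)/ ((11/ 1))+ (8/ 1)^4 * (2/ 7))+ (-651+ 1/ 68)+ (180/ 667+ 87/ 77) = 110942754871/ 213037132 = 520.77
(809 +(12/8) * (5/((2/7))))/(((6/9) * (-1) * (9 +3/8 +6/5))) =-118.48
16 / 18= 8 / 9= 0.89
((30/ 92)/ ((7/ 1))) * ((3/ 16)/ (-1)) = -45/ 5152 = -0.01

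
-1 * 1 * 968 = -968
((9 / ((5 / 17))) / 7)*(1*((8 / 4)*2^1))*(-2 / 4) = -306 / 35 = -8.74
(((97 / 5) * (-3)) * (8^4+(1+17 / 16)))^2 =364068494975241 / 6400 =56885702339.88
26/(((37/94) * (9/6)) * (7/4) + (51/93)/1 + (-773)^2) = 606112/13929632919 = 0.00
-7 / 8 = -0.88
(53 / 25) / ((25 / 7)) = 371 / 625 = 0.59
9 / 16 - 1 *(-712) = 11401 / 16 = 712.56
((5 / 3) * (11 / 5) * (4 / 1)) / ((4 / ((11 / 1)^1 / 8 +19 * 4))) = 6809 / 24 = 283.71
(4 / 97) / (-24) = -1 / 582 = -0.00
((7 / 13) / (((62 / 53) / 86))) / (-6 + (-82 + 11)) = -0.51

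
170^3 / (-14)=-2456500 / 7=-350928.57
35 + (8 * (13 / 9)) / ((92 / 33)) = 2701 / 69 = 39.14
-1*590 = -590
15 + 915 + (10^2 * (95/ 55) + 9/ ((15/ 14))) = 61112/ 55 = 1111.13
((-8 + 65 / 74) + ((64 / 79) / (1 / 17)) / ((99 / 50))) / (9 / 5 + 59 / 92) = -22095410 / 324970371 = -0.07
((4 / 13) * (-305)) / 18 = -610 / 117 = -5.21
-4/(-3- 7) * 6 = 12/5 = 2.40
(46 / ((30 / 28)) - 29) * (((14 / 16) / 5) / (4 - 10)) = -1463 / 3600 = -0.41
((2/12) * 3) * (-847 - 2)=-849/2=-424.50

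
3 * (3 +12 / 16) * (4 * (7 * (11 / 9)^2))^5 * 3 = 557990777944328960 / 129140163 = 4320815190.12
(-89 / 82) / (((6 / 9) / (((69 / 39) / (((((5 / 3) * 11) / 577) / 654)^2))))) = -1967563414051029 / 1612325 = -1220326803.87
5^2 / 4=25 / 4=6.25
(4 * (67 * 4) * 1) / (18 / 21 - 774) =-1876 / 1353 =-1.39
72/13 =5.54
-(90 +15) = -105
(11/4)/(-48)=-11/192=-0.06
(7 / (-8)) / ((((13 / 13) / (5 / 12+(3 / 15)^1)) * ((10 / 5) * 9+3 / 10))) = -259 / 8784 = -0.03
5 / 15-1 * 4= -11 / 3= -3.67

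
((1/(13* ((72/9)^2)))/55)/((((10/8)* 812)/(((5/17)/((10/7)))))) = 1/225596800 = 0.00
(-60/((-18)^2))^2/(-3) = -25/2187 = -0.01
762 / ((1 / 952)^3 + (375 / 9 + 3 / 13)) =25640732242944 / 1409817500711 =18.19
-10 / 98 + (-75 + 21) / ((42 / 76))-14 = -5479 / 49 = -111.82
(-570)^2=324900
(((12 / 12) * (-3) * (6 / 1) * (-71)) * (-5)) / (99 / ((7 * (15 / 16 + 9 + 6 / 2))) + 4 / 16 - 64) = 101.98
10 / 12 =5 / 6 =0.83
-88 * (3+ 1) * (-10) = 3520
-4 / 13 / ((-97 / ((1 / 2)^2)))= 1 / 1261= 0.00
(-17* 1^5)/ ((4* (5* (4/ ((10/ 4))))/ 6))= -51/ 16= -3.19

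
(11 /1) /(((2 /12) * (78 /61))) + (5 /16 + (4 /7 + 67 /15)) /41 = 46335337 /895440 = 51.75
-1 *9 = -9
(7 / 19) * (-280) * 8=-15680 / 19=-825.26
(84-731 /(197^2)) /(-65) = -1.29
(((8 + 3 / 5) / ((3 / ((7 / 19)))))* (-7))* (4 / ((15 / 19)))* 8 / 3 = -99.89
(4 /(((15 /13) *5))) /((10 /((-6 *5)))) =-52 /25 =-2.08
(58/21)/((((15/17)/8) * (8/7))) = 986/45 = 21.91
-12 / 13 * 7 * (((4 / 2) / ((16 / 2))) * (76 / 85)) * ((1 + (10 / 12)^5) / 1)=-1449833 / 716040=-2.02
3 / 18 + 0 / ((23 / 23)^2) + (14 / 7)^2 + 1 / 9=77 / 18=4.28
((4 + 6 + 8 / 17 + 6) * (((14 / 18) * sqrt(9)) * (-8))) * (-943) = 14786240 / 51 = 289926.27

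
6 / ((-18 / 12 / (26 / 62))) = -1.68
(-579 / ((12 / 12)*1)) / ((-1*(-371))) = -579 / 371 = -1.56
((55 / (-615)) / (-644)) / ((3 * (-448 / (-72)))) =11 / 1478624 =0.00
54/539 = 0.10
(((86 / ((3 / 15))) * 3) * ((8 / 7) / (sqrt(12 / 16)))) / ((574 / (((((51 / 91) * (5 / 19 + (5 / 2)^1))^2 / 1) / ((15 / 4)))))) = 134211600 * sqrt(3) / 122567081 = 1.90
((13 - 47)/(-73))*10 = 340/73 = 4.66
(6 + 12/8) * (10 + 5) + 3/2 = 114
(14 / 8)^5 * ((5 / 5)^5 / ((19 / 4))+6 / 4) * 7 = 7647185 / 38912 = 196.53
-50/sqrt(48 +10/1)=-25*sqrt(58)/29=-6.57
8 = 8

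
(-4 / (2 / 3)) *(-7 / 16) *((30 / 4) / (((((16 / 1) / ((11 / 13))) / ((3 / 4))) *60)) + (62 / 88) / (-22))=-457779 / 6443008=-0.07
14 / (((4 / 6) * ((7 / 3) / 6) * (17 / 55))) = 2970 / 17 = 174.71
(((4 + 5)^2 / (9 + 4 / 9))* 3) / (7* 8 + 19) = 0.34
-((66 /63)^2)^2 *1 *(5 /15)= -234256 /583443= -0.40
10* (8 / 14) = 40 / 7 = 5.71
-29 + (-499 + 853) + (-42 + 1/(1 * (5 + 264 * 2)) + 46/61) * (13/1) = -528142/2501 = -211.17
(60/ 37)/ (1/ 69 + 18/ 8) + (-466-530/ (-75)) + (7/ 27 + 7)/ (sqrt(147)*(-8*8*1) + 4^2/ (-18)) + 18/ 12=-1609684922136/ 3524467375-4116*sqrt(3)/ 762047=-456.73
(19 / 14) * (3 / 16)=57 / 224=0.25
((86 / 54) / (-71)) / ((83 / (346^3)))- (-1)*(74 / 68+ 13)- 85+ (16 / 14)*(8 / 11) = -4692202762745 / 416552598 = -11264.37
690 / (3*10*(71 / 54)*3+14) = 2070 / 397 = 5.21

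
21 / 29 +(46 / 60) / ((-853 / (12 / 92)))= 179101 / 247370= 0.72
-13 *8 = -104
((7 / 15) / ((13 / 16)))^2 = 12544 / 38025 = 0.33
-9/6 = -3/2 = -1.50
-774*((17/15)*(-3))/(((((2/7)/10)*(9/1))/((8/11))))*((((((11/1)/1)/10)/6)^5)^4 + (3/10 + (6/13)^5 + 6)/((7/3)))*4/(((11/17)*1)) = 31989775942149661181653716196511859136760755177/256653484871941575475200000000000000000000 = 124641.89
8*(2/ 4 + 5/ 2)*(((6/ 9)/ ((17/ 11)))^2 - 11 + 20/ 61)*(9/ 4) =-9982362/ 17629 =-566.25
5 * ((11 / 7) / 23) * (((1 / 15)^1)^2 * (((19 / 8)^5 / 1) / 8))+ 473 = 898364578529 / 1899233280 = 473.01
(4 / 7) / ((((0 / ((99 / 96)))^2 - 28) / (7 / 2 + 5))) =-17 / 98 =-0.17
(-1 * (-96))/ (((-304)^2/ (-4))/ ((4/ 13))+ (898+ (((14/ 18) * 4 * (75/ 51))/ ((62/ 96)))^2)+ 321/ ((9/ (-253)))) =-239957856/ 207872195867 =-0.00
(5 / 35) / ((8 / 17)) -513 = -28711 / 56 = -512.70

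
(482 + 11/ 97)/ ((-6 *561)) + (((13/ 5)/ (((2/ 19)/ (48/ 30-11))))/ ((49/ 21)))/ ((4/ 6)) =-17072995481/ 114275700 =-149.40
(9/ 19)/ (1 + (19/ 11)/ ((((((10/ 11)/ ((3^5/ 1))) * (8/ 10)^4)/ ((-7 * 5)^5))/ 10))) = -2304/ 2879610275385761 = -0.00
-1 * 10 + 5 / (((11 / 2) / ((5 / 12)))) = -635 / 66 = -9.62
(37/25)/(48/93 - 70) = -1147/53850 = -0.02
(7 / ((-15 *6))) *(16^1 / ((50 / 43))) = -1204 / 1125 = -1.07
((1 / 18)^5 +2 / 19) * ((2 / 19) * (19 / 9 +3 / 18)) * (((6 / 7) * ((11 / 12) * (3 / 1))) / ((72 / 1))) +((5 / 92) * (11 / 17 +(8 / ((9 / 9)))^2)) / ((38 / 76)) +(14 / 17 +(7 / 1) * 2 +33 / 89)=1595149350835627319 / 71782450194728448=22.22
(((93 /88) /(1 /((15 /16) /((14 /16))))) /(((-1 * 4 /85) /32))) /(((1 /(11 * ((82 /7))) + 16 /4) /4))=-1296420 /1687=-768.48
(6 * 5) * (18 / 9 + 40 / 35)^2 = 14520 / 49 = 296.33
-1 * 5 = -5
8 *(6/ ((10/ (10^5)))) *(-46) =-22080000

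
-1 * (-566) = 566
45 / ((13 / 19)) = 855 / 13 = 65.77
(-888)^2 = 788544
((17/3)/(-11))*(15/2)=-85/22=-3.86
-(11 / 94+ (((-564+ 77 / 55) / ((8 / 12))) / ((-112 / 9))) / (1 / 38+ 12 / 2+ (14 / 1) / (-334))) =-11.45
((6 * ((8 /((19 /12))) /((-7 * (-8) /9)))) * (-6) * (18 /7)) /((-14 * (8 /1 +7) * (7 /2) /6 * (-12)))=-11664 /228095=-0.05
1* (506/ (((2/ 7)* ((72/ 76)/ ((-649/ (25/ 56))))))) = -611469628/ 225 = -2717642.79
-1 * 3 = -3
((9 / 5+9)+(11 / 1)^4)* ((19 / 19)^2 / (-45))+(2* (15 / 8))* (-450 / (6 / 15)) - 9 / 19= -77716409 / 17100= -4544.82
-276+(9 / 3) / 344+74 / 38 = -1791151 / 6536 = -274.04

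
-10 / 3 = -3.33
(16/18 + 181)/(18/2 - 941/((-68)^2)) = 20.68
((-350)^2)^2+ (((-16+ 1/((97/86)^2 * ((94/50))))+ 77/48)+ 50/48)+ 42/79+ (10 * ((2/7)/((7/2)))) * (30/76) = 23427800286405378456701/1561202852496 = 15006249987.92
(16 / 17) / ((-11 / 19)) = -304 / 187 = -1.63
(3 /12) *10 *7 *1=17.50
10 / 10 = 1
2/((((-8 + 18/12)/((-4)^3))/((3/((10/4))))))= 1536/65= 23.63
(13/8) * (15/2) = 195/16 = 12.19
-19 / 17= -1.12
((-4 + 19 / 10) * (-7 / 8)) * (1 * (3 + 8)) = 1617 / 80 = 20.21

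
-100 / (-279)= 100 / 279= 0.36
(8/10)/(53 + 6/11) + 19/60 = 11719/35340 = 0.33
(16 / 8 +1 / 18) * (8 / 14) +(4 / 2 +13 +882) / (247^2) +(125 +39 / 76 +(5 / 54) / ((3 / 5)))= 1350228605 / 10643724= 126.86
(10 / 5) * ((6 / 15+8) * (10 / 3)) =56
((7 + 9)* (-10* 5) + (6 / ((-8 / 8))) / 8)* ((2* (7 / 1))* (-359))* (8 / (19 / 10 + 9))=321965560 / 109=2953812.48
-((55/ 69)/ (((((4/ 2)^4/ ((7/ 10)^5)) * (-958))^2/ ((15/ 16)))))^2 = -0.00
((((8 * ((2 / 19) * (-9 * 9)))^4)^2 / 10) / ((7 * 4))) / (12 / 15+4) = 41451359947637504606208 / 118884941287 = 348667875837.78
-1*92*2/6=-30.67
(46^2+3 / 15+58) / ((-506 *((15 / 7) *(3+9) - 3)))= -76097 / 402270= -0.19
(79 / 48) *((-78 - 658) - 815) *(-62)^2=-39250123 / 4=-9812530.75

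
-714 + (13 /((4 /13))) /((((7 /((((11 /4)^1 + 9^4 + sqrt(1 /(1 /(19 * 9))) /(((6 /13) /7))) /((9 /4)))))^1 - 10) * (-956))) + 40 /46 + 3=-477702316638182297 /672700770063632 - 107653 * sqrt(19) /14623929783992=-710.13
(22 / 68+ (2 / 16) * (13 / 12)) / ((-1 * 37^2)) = -749 / 2234208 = -0.00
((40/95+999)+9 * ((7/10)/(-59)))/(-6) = -166.55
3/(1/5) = 15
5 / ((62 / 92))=230 / 31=7.42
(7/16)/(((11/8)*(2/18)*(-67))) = -63/1474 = -0.04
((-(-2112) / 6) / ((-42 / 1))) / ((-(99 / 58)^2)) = 53824 / 18711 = 2.88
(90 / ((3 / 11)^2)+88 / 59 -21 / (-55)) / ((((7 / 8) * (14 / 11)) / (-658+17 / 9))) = -6192422332 / 8673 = -713988.51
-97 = -97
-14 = -14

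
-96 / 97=-0.99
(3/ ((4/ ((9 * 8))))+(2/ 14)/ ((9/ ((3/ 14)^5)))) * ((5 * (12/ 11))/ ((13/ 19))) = 57939787215/ 134590456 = 430.49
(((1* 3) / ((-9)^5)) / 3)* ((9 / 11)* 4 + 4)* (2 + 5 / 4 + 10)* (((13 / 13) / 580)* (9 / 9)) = -53 / 18836631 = -0.00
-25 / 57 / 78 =-25 / 4446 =-0.01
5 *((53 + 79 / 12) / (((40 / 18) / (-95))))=-203775 / 16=-12735.94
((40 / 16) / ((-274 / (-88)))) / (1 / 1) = 110 / 137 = 0.80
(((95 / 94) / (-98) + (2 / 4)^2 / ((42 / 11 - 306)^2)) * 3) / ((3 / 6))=-1049374057 / 16963861152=-0.06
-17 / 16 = -1.06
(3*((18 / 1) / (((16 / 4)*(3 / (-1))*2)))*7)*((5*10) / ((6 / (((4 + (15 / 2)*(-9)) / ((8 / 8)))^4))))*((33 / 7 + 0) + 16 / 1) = -44204265169.92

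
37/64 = 0.58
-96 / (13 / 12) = -1152 / 13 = -88.62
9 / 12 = 3 / 4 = 0.75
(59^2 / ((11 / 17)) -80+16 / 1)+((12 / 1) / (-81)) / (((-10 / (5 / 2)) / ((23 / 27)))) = 42627070 / 8019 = 5315.76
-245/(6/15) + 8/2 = -1217/2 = -608.50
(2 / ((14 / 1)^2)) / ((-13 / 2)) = -1 / 637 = -0.00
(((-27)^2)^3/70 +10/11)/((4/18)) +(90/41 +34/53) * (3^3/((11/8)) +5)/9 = 750101824905187/30117780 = 24905614.72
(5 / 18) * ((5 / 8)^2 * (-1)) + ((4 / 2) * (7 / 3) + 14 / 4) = 9283 / 1152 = 8.06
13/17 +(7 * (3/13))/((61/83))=39940/13481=2.96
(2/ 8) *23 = 23/ 4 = 5.75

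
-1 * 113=-113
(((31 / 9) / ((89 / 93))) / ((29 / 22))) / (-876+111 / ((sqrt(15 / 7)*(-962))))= -20866308320 / 6694419347079+549692*sqrt(105) / 20083258041237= -0.00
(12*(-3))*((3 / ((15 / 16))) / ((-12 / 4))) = 192 / 5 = 38.40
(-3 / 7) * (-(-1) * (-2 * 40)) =240 / 7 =34.29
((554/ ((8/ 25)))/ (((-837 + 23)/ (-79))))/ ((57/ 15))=44.22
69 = 69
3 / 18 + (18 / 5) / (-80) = 73 / 600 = 0.12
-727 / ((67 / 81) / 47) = -2767689 / 67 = -41308.79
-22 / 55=-2 / 5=-0.40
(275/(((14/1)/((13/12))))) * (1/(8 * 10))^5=143/22020096000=0.00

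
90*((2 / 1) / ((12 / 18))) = 270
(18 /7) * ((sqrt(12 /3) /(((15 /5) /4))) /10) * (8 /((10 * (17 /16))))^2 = 98304 /252875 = 0.39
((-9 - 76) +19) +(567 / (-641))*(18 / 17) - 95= -1764623 / 10897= -161.94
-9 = -9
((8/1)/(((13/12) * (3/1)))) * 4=128/13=9.85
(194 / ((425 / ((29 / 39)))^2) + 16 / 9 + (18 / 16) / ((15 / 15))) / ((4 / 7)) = 4963125111 / 976820000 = 5.08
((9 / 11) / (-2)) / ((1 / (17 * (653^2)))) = -65240577 / 22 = -2965480.77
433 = 433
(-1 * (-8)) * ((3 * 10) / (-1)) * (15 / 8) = -450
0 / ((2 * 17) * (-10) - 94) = 0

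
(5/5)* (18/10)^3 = 729/125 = 5.83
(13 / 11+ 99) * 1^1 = 1102 / 11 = 100.18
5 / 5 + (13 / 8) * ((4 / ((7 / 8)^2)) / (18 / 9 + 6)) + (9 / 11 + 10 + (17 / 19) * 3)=159387 / 10241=15.56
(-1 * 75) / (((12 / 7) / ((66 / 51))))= -1925 / 34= -56.62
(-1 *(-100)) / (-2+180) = 50 / 89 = 0.56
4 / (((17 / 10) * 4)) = 10 / 17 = 0.59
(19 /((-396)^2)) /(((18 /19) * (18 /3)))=361 /16936128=0.00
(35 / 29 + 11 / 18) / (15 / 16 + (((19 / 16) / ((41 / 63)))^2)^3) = 37814577552605315072 / 787224526215420489309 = 0.05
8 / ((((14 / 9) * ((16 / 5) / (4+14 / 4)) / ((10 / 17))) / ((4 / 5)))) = 675 / 119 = 5.67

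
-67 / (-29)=67 / 29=2.31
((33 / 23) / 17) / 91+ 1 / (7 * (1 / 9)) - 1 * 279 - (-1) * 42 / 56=-5631219 / 20332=-276.96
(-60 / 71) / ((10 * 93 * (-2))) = 1 / 2201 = 0.00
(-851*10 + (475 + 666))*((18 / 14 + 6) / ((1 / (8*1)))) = -3006552 / 7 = -429507.43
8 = 8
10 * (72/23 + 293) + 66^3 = 6680518/23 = 290457.30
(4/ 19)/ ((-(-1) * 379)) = 4/ 7201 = 0.00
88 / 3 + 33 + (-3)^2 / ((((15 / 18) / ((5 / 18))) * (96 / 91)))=6257 / 96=65.18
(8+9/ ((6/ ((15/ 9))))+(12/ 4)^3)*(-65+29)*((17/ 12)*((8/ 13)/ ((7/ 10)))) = -153000/ 91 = -1681.32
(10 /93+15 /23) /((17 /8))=13000 /36363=0.36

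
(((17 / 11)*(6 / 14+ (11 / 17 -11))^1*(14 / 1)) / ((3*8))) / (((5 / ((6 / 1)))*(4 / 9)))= -10629 / 440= -24.16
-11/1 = -11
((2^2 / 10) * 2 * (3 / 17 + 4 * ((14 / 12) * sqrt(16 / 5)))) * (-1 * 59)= -402.35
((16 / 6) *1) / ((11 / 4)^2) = 128 / 363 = 0.35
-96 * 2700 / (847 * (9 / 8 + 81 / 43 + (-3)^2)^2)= -378675200 / 178446807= -2.12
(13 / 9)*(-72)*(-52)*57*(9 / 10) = 1387152 / 5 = 277430.40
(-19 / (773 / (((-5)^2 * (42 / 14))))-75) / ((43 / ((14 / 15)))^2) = -51744 / 1429277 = -0.04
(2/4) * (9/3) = 3/2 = 1.50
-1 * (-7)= 7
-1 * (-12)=12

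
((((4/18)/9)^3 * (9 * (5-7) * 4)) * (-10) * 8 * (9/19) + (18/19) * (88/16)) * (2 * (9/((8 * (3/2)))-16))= -39934199/249318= -160.17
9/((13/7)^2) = 441/169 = 2.61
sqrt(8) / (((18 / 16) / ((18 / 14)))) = 16*sqrt(2) / 7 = 3.23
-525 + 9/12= -2097/4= -524.25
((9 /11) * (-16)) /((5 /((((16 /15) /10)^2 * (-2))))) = 2048 /34375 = 0.06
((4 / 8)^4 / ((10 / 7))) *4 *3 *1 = 0.52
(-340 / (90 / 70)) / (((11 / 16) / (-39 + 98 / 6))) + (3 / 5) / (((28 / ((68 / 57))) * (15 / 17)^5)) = 48430885513259 / 5554828125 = 8718.70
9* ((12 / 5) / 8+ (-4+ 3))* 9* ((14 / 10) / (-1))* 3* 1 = 11907 / 50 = 238.14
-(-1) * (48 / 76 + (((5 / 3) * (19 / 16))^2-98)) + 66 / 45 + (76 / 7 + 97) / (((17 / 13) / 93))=197396671081 / 26046720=7578.56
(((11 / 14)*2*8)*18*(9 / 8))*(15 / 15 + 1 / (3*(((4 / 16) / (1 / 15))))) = 1386 / 5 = 277.20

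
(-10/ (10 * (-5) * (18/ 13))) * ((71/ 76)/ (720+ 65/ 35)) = 6461/ 34562520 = 0.00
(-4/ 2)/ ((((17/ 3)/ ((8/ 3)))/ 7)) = -112/ 17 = -6.59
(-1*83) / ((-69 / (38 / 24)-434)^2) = -29963 / 82337476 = -0.00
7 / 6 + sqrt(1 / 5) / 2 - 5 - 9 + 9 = -3.61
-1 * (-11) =11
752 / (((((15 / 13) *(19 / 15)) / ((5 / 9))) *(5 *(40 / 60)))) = 4888 / 57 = 85.75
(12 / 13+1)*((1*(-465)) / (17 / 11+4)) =-127875 / 793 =-161.25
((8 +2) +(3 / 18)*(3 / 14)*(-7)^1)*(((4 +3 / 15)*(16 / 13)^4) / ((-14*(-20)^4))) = -288 / 6865625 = -0.00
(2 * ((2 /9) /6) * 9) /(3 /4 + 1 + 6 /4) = 8 /39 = 0.21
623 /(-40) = -623 /40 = -15.58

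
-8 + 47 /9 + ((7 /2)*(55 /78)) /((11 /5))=-775 /468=-1.66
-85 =-85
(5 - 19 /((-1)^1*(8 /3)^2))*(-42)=-10311 /32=-322.22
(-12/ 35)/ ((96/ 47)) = -0.17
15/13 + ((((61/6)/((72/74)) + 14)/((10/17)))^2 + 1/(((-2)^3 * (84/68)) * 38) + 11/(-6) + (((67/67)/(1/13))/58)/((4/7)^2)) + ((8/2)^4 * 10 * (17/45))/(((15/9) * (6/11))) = 2791.34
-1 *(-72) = 72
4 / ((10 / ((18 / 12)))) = 0.60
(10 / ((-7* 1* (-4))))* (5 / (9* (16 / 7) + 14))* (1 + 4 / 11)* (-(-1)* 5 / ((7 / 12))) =0.60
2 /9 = 0.22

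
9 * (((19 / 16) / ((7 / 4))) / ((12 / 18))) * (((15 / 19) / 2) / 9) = 45 / 112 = 0.40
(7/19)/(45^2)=7/38475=0.00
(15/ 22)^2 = 225/ 484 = 0.46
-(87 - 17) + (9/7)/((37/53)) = -17653/259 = -68.16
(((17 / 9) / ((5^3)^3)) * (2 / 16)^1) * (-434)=-3689 / 70312500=-0.00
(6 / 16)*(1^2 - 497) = -186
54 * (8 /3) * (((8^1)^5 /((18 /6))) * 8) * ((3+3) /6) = 12582912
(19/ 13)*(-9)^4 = 124659/ 13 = 9589.15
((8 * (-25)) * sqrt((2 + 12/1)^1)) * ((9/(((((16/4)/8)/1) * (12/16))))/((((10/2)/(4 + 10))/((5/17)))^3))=-13171200 * sqrt(14)/4913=-10030.96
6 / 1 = 6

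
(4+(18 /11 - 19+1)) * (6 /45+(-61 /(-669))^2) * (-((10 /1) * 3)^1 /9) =86218288 /14769513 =5.84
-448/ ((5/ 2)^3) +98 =8666/ 125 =69.33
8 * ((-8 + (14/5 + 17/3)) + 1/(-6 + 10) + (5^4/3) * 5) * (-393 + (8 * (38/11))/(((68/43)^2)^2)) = -21014533753811/6485160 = -3240403.28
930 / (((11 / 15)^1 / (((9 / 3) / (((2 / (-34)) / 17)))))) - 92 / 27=-326556562 / 297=-1099517.04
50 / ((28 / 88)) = 1100 / 7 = 157.14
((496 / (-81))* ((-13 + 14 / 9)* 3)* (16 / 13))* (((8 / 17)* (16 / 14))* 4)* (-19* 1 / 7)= -3975872512 / 2631447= -1510.91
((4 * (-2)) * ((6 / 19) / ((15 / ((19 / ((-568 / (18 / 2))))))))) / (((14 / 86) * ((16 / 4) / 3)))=0.23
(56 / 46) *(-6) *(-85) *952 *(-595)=-8088763200 / 23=-351685356.52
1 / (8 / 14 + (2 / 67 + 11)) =469 / 5441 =0.09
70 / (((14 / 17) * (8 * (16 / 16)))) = 85 / 8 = 10.62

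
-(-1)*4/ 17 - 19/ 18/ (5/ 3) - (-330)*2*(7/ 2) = 1177897/ 510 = 2309.60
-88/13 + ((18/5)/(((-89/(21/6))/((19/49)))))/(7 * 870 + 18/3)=-557012581/82285840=-6.77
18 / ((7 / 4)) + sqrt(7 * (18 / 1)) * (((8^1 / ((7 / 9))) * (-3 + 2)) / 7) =72 / 7 - 216 * sqrt(14) / 49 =-6.21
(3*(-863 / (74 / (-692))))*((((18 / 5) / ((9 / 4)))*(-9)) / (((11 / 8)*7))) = -515977344 / 14245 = -36221.65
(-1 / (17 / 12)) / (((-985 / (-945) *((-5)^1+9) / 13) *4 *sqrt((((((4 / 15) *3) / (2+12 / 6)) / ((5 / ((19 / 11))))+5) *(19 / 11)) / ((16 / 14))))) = -57915 *sqrt(92701) / 88701614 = -0.20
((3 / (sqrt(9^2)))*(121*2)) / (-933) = -242 / 2799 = -0.09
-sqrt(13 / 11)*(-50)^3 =125000*sqrt(143) / 11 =135889.33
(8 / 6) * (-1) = -4 / 3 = -1.33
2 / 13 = 0.15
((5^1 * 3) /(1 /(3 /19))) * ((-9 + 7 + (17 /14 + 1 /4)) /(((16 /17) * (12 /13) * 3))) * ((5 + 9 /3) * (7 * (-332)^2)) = -114185175 /38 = -3004873.03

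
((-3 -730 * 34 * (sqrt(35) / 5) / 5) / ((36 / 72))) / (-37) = 6 / 37 + 9928 * sqrt(35) / 185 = 317.65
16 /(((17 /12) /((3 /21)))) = 1.61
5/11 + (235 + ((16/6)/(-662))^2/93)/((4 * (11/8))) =43558714607/1008728127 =43.18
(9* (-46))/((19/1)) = -414/19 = -21.79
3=3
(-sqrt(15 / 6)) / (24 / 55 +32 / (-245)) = -2695 * sqrt(10) / 1648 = -5.17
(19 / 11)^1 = 19 / 11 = 1.73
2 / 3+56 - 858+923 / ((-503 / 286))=-1326.14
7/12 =0.58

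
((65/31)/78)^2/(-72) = -25/2490912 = -0.00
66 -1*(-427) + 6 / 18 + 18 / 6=1489 / 3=496.33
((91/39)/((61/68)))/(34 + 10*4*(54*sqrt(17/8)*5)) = -238/667031889 + 6300*sqrt(34)/222343963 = 0.00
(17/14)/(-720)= -17/10080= -0.00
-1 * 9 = -9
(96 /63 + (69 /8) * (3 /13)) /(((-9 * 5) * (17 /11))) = -16885 /334152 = -0.05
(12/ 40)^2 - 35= -3491/ 100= -34.91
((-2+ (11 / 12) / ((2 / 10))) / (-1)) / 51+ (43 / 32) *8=1637 / 153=10.70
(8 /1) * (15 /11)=120 /11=10.91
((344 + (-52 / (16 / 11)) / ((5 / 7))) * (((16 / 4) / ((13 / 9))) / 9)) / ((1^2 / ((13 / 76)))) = 5879 / 380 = 15.47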